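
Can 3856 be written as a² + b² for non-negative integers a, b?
16² + 60² (a=16, b=60)

Factorization: 3856 = 2^4 × 241
By Fermat: n is sum of two squares iff every prime p ≡ 3 (mod 4) appears to even power.
All primes ≡ 3 (mod 4) appear to even power.
Search a = 0, 1, 2, … for 3856 - a² a perfect square: first hit at a = 16: 3856 - 256 = 3600 = 60².
3856 = 16² + 60² = 256 + 3600 ✓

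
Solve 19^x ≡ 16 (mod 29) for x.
16

Baby-step giant-step with step n = ⌈√29⌉ = 6.
Baby steps 19^j mod 29 (j:value) for j=0..5: 0:1, 1:19, 2:13, 3:15, 4:24, 5:21.
Giant-step multiplier: 19^(-6) ≡ 19^(28-6) = 19^22 ≡ 4 (mod 29).
Giant steps γ_i = 16·4^i mod 29: γ_0=16, γ_1=6, γ_2=24 (in table at j=4).
x = i·n + j = 2·6 + 4 = 16.
Check: 19^16 ≡ 16 (mod 29).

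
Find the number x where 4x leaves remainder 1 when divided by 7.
2

gcd(4, 7) = 1, so the inverse exists.
Extended Euclidean algorithm on (7, 4):
7 = 1 × 4 + 3  ⟹  3 = (1)·7 + (-1)·4
4 = 1 × 3 + 1  ⟹  1 = (-1)·7 + (2)·4
So (2)·4 ≡ 1 (mod 7), i.e. 4^(-1) ≡ 2 (mod 7).
Check: 4 × 2 = 8 ≡ 1 (mod 7)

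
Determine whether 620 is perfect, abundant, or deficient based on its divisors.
abundant

Proper divisors of 620: sum = 1 + 2 + 4 + 5 + 10 + 20 + 31 + 62 + 124 + 155 + 310 = 724
Since 724 > 620, 620 is abundant.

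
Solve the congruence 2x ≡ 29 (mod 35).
x ≡ 32 (mod 35)

gcd(2, 35) = 1, which divides 29, so solutions exist.
Find 2^(-1) mod 35 by the extended Euclidean algorithm:
35 = 17 × 2 + 1  ⟹  1 = (1)·35 + (-17)·2
So (-17)·2 ≡ 1 (mod 35), i.e. 2^(-1) ≡ -17 ≡ 18 (mod 35).
x ≡ 18 × 29 = 522 ≡ 32 (mod 35).
Check: 2 × 32 = 64 ≡ 29 (mod 35).
Unique solution: x ≡ 32 (mod 35)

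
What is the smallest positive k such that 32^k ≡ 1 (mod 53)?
52

53 is prime, so ord(32) divides φ(53) = 52.
Divisors of 52: 1, 2, 4, 13, 26, 52.
Repeated squaring: 32^1 ≡ 32, 32^2 ≡ 17, 32^4 ≡ 24, 32^8 ≡ 46, 32^16 ≡ 49, 32^32 ≡ 16 (mod 53).
Test 32^d mod 53 for each divisor d in increasing order:
32^1 ≡ 32
32^2 ≡ 17
32^4 ≡ 24
32^13 = 32^8·32^4·32^1 ≡ 30
32^26 = 32^16·32^8·32^2 ≡ 52
32^52 = 32^32·32^16·32^4 ≡ 1  ← first divisor giving 1
The order is 52.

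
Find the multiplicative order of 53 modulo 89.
44

89 is prime, so ord(53) divides φ(89) = 88.
Divisors of 88: 1, 2, 4, 8, 11, 22, 44, 88.
Repeated squaring: 53^1 ≡ 53, 53^2 ≡ 50, 53^4 ≡ 8, 53^8 ≡ 64, 53^16 ≡ 2, 53^32 ≡ 4, 53^64 ≡ 16 (mod 89).
Test 53^d mod 89 for each divisor d in increasing order:
53^1 ≡ 53
53^2 ≡ 50
53^4 ≡ 8
53^8 ≡ 64
53^11 = 53^8·53^2·53^1 ≡ 55
53^22 = 53^16·53^4·53^2 ≡ 88
53^44 = 53^32·53^8·53^4 ≡ 1  ← first divisor giving 1
The order is 44.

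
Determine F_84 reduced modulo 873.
765

Matrix identity: Q^n = [[F_(n+1), F_n], [F_n, F_(n-1)]] with Q = [[1,1],[1,0]].
n = 84 = 1010100₂. Square-and-multiply, entries mod 873:
Q^1 = [[1,1],[1,0]]
Q^2 = (Q^1)² = [[2,1],[1,1]]
Q^5 = (Q^2)²·Q = [[8,5],[5,3]]
Q^10 = (Q^5)² = [[89,55],[55,34]]
Q^21 = (Q^10)²·Q = [[251,470],[470,654]]
Q^42 = (Q^21)² = [[176,199],[199,850]]
Q^84 = (Q^42)² = [[737,765],[765,845]]
F_84 mod 873 = Q^84[0][1] = 765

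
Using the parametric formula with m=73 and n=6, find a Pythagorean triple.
(5293, 876, 5365)

Euclid's formula: a = m² - n², b = 2mn, c = m² + n²
m = 73, n = 6
a = 73² - 6² = 5329 - 36 = 5293
b = 2 × 73 × 6 = 876
c = 73² + 6² = 5329 + 36 = 5365
Verification: 5293² + 876² = 28015849 + 767376 = 28783225 = 5365² ✓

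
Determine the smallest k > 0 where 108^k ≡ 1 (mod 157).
13

157 is prime, so ord(108) divides φ(157) = 156.
Divisors of 156: 1, 2, 3, 4, 6, 12, 13, 26, 39, 52, 78, 156.
Repeated squaring: 108^1 ≡ 108, 108^2 ≡ 46, 108^4 ≡ 75, 108^8 ≡ 130, 108^16 ≡ 101, 108^32 ≡ 153, 108^64 ≡ 16, 108^128 ≡ 99 (mod 157).
Test 108^d mod 157 for each divisor d in increasing order:
108^1 ≡ 108
108^2 ≡ 46
108^3 = 108^2·108^1 ≡ 101
108^4 ≡ 75
108^6 = 108^4·108^2 ≡ 153
108^12 = 108^8·108^4 ≡ 16
108^13 = 108^8·108^4·108^1 ≡ 1  ← first divisor giving 1
The order is 13.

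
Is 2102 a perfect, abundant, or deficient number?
deficient

Proper divisors of 2102: sum = 1 + 2 + 1051 = 1054
Since 1054 < 2102, 2102 is deficient.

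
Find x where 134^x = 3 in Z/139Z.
43

Baby-step giant-step with step n = ⌈√139⌉ = 12.
Baby steps 134^j mod 139 (j:value) for j=0..11: 0:1, 1:134, 2:25, 3:14, 4:69, 5:72, 6:57, 7:132, 8:35, 9:103, 10:41, 11:73.
Giant-step multiplier: 134^(-12) ≡ 134^(138-12) = 134^126 ≡ 131 (mod 139).
Giant steps γ_i = 3·131^i mod 139: γ_0=3, γ_1=115, γ_2=53, γ_3=132 (in table at j=7).
x = i·n + j = 3·12 + 7 = 43.
Check: 134^43 ≡ 3 (mod 139).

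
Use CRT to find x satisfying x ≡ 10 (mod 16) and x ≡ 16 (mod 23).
154

Using Chinese Remainder Theorem:
M = 16 × 23 = 368
M1 = 23, M2 = 16
y1 = 23^(-1) mod 16 = 7
y2 = 16^(-1) mod 23 = 13
x = (10×23×7 + 16×16×13) mod 368 = 154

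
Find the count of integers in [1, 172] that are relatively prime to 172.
84

172 = 2^2 × 43
φ(n) = n × ∏(1 - 1/p) for each prime p dividing n
φ(172) = 172 × (1 - 1/2) × (1 - 1/43) = 84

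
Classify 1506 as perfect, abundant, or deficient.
abundant

Proper divisors of 1506: sum = 1 + 2 + 3 + 6 + 251 + 502 + 753 = 1518
Since 1518 > 1506, 1506 is abundant.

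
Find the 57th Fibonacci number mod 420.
202

Matrix identity: Q^n = [[F_(n+1), F_n], [F_n, F_(n-1)]] with Q = [[1,1],[1,0]].
n = 57 = 111001₂. Square-and-multiply, entries mod 420:
Q^1 = [[1,1],[1,0]]
Q^3 = (Q^1)²·Q = [[3,2],[2,1]]
Q^7 = (Q^3)²·Q = [[21,13],[13,8]]
Q^14 = (Q^7)² = [[190,377],[377,233]]
Q^28 = (Q^14)² = [[149,291],[291,278]]
Q^57 = (Q^28)²·Q = [[139,202],[202,357]]
F_57 mod 420 = Q^57[0][1] = 202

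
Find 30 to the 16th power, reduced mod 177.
9

Repeated squaring. Binary of 16 = 10000.
30^1 ≡ 30 (mod 177); 30^2 ≡ 15 (mod 177); 30^4 ≡ 48 (mod 177); 30^8 ≡ 3 (mod 177); 30^16 ≡ 9 (mod 177)
30^16 = 30^16 ≡ 9 (mod 177)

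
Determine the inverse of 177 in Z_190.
73

gcd(177, 190) = 1, so the inverse exists.
Extended Euclidean algorithm on (190, 177):
190 = 1 × 177 + 13  ⟹  13 = (1)·190 + (-1)·177
177 = 13 × 13 + 8  ⟹  8 = (-13)·190 + (14)·177
13 = 1 × 8 + 5  ⟹  5 = (14)·190 + (-15)·177
8 = 1 × 5 + 3  ⟹  3 = (-27)·190 + (29)·177
5 = 1 × 3 + 2  ⟹  2 = (41)·190 + (-44)·177
3 = 1 × 2 + 1  ⟹  1 = (-68)·190 + (73)·177
So (73)·177 ≡ 1 (mod 190), i.e. 177^(-1) ≡ 73 (mod 190).
Check: 177 × 73 = 12921 ≡ 1 (mod 190)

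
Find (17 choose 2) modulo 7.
3

Using Lucas' theorem:
Write n=17 and k=2 in base 7:
n in base 7: [2, 3]
k in base 7: [0, 2]
C(17,2) mod 7 = ∏ C(n_i, k_i) mod 7
Digit binomials (mod 7): C(2,0) = 1; C(3,2) = 3
Product: 1 × 3 = 3 ≡ 3 (mod 7)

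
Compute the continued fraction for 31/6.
[5; 6]

Euclidean algorithm steps:
31 = 5 × 6 + 1
6 = 6 × 1 + 0
Continued fraction: [5; 6]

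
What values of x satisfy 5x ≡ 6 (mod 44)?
x ≡ 10 (mod 44)

gcd(5, 44) = 1, which divides 6, so solutions exist.
Find 5^(-1) mod 44 by the extended Euclidean algorithm:
44 = 8 × 5 + 4  ⟹  4 = (1)·44 + (-8)·5
5 = 1 × 4 + 1  ⟹  1 = (-1)·44 + (9)·5
So (9)·5 ≡ 1 (mod 44), i.e. 5^(-1) ≡ 9 (mod 44).
x ≡ 9 × 6 = 54 ≡ 10 (mod 44).
Check: 5 × 10 = 50 ≡ 6 (mod 44).
Unique solution: x ≡ 10 (mod 44)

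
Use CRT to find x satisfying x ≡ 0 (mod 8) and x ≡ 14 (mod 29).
72

Using Chinese Remainder Theorem:
M = 8 × 29 = 232
M1 = 29, M2 = 8
y1 = 29^(-1) mod 8 = 5
y2 = 8^(-1) mod 29 = 11
x = (0×29×5 + 14×8×11) mod 232 = 72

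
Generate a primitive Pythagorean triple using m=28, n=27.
(55, 1512, 1513)

Euclid's formula: a = m² - n², b = 2mn, c = m² + n²
m = 28, n = 27
a = 28² - 27² = 784 - 729 = 55
b = 2 × 28 × 27 = 1512
c = 28² + 27² = 784 + 729 = 1513
Verification: 55² + 1512² = 3025 + 2286144 = 2289169 = 1513² ✓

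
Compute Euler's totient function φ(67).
66

67 = 67
φ(n) = n × ∏(1 - 1/p) for each prime p dividing n
φ(67) = 67 × (1 - 1/67) = 66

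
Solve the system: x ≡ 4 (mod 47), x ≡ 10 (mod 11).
98

Using Chinese Remainder Theorem:
M = 47 × 11 = 517
M1 = 11, M2 = 47
y1 = 11^(-1) mod 47 = 30
y2 = 47^(-1) mod 11 = 4
x = (4×11×30 + 10×47×4) mod 517 = 98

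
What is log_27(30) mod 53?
39

Baby-step giant-step with step n = ⌈√53⌉ = 8.
Baby steps 27^j mod 53 (j:value) for j=0..7: 0:1, 1:27, 2:40, 3:20, 4:10, 5:5, 6:29, 7:41.
Giant-step multiplier: 27^(-8) ≡ 27^(52-8) = 27^44 ≡ 44 (mod 53).
Giant steps γ_i = 30·44^i mod 53: γ_0=30, γ_1=48, γ_2=45, γ_3=19, γ_4=41 (in table at j=7).
x = i·n + j = 4·8 + 7 = 39.
Check: 27^39 ≡ 30 (mod 53).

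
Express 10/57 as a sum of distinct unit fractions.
1/6 + 1/114

Greedy algorithm:
10/57: ceiling(57/10) = 6, use 1/6
1/114: ceiling(114/1) = 114, use 1/114
Result: 10/57 = 1/6 + 1/114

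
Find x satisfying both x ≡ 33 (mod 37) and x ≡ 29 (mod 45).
884

Using Chinese Remainder Theorem:
M = 37 × 45 = 1665
M1 = 45, M2 = 37
y1 = 45^(-1) mod 37 = 14
y2 = 37^(-1) mod 45 = 28
x = (33×45×14 + 29×37×28) mod 1665 = 884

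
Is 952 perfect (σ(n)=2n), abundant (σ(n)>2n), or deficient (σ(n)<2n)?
abundant

Proper divisors of 952: sum = 1 + 2 + 4 + 7 + 8 + 14 + 17 + 28 + 34 + 56 + 68 + 119 + 136 + 238 + 476 = 1208
Since 1208 > 952, 952 is abundant.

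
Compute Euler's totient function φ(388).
192

388 = 2^2 × 97
φ(n) = n × ∏(1 - 1/p) for each prime p dividing n
φ(388) = 388 × (1 - 1/2) × (1 - 1/97) = 192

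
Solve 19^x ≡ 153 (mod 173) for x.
155

Baby-step giant-step with step n = ⌈√173⌉ = 14.
Baby steps 19^j mod 173 (j:value) for j=0..13: 0:1, 1:19, 2:15, 3:112, 4:52, 5:123, 6:88, 7:115, 8:109, 9:168, 10:78, 11:98, 12:132, 13:86.
Giant-step multiplier: 19^(-14) ≡ 19^(172-14) = 19^158 ≡ 9 (mod 173).
Giant steps γ_i = 153·9^i mod 173: γ_0=153, γ_1=166, γ_2=110, γ_3=125, γ_4=87, γ_5=91, γ_6=127, γ_7=105, γ_8=80, γ_9=28, γ_10=79, γ_11=19 (in table at j=1).
x = i·n + j = 11·14 + 1 = 155.
Check: 19^155 ≡ 153 (mod 173).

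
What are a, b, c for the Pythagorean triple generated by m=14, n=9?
(115, 252, 277)

Euclid's formula: a = m² - n², b = 2mn, c = m² + n²
m = 14, n = 9
a = 14² - 9² = 196 - 81 = 115
b = 2 × 14 × 9 = 252
c = 14² + 9² = 196 + 81 = 277
Verification: 115² + 252² = 13225 + 63504 = 76729 = 277² ✓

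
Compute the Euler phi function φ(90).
24

90 = 2 × 3^2 × 5
φ(n) = n × ∏(1 - 1/p) for each prime p dividing n
φ(90) = 90 × (1 - 1/2) × (1 - 1/3) × (1 - 1/5) = 24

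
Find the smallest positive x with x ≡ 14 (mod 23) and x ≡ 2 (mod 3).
14

Using Chinese Remainder Theorem:
M = 23 × 3 = 69
M1 = 3, M2 = 23
y1 = 3^(-1) mod 23 = 8
y2 = 23^(-1) mod 3 = 2
x = (14×3×8 + 2×23×2) mod 69 = 14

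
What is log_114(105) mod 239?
129

Baby-step giant-step with step n = ⌈√239⌉ = 16.
Baby steps 114^j mod 239 (j:value) for j=0..15: 0:1, 1:114, 2:90, 3:222, 4:213, 5:143, 6:50, 7:203, 8:198, 9:106, 10:134, 11:219, 12:110, 13:112, 14:101, 15:42.
Giant-step multiplier: 114^(-16) ≡ 114^(238-16) = 114^222 ≡ 30 (mod 239).
Giant steps γ_i = 105·30^i mod 239: γ_0=105, γ_1=43, γ_2=95, γ_3=221, γ_4=177, γ_5=52, γ_6=126, γ_7=195, γ_8=114 (in table at j=1).
x = i·n + j = 8·16 + 1 = 129.
Check: 114^129 ≡ 105 (mod 239).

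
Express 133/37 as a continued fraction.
[3; 1, 1, 2, 7]

Euclidean algorithm steps:
133 = 3 × 37 + 22
37 = 1 × 22 + 15
22 = 1 × 15 + 7
15 = 2 × 7 + 1
7 = 7 × 1 + 0
Continued fraction: [3; 1, 1, 2, 7]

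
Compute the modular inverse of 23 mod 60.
47

gcd(23, 60) = 1, so the inverse exists.
Extended Euclidean algorithm on (60, 23):
60 = 2 × 23 + 14  ⟹  14 = (1)·60 + (-2)·23
23 = 1 × 14 + 9  ⟹  9 = (-1)·60 + (3)·23
14 = 1 × 9 + 5  ⟹  5 = (2)·60 + (-5)·23
9 = 1 × 5 + 4  ⟹  4 = (-3)·60 + (8)·23
5 = 1 × 4 + 1  ⟹  1 = (5)·60 + (-13)·23
So (-13)·23 ≡ 1 (mod 60), i.e. 23^(-1) ≡ -13 ≡ 47 (mod 60).
Check: 23 × 47 = 1081 ≡ 1 (mod 60)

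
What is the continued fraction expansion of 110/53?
[2; 13, 4]

Euclidean algorithm steps:
110 = 2 × 53 + 4
53 = 13 × 4 + 1
4 = 4 × 1 + 0
Continued fraction: [2; 13, 4]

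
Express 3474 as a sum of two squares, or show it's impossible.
15² + 57² (a=15, b=57)

Factorization: 3474 = 2 × 3^2 × 193
By Fermat: n is sum of two squares iff every prime p ≡ 3 (mod 4) appears to even power.
All primes ≡ 3 (mod 4) appear to even power.
Search a = 0, 1, 2, … for 3474 - a² a perfect square: first hit at a = 15: 3474 - 225 = 3249 = 57².
3474 = 15² + 57² = 225 + 3249 ✓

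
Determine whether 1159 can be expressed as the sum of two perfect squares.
Not possible

Factorization: 1159 = 19 × 61
By Fermat: n is sum of two squares iff every prime p ≡ 3 (mod 4) appears to even power.
Prime(s) ≡ 3 (mod 4) with odd exponent: [(19, 1)]
Therefore 1159 cannot be expressed as a² + b².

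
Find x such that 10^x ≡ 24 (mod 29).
4

Baby-step giant-step with step n = ⌈√29⌉ = 6.
Baby steps 10^j mod 29 (j:value) for j=0..5: 0:1, 1:10, 2:13, 3:14, 4:24, 5:8.
h = 24 is already in the table at j=4, so x = 4.
Check: 10^4 ≡ 24 (mod 29).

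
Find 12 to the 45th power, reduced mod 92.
12

Repeated squaring. Binary of 45 = 101101.
12^1 ≡ 12 (mod 92); 12^2 ≡ 52 (mod 92); 12^4 ≡ 36 (mod 92); 12^8 ≡ 8 (mod 92); 12^16 ≡ 64 (mod 92); 12^32 ≡ 48 (mod 92)
12^45 = 12^1 × 12^4 × 12^8 × 12^32 ≡ 12 (mod 92)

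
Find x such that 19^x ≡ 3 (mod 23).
4

Baby-step giant-step with step n = ⌈√23⌉ = 5.
Baby steps 19^j mod 23 (j:value) for j=0..4: 0:1, 1:19, 2:16, 3:5, 4:3.
h = 3 is already in the table at j=4, so x = 4.
Check: 19^4 ≡ 3 (mod 23).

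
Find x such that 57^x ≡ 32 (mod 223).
36

Baby-step giant-step with step n = ⌈√223⌉ = 15.
Baby steps 57^j mod 223 (j:value) for j=0..14: 0:1, 1:57, 2:127, 3:103, 4:73, 5:147, 6:128, 7:160, 8:200, 9:27, 10:201, 11:84, 12:105, 13:187, 14:178.
Giant-step multiplier: 57^(-15) ≡ 57^(222-15) = 57^207 ≡ 221 (mod 223).
Giant steps γ_i = 32·221^i mod 223: γ_0=32, γ_1=159, γ_2=128 (in table at j=6).
x = i·n + j = 2·15 + 6 = 36.
Check: 57^36 ≡ 32 (mod 223).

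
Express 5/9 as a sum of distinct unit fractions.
1/2 + 1/18

Greedy algorithm:
5/9: ceiling(9/5) = 2, use 1/2
1/18: ceiling(18/1) = 18, use 1/18
Result: 5/9 = 1/2 + 1/18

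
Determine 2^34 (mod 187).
38

Repeated squaring. Binary of 34 = 100010.
2^1 ≡ 2 (mod 187); 2^2 ≡ 4 (mod 187); 2^4 ≡ 16 (mod 187); 2^8 ≡ 69 (mod 187); 2^16 ≡ 86 (mod 187); 2^32 ≡ 103 (mod 187)
2^34 = 2^2 × 2^32 ≡ 38 (mod 187)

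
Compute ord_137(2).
68

137 is prime, so ord(2) divides φ(137) = 136.
Divisors of 136: 1, 2, 4, 8, 17, 34, 68, 136.
Repeated squaring: 2^1 ≡ 2, 2^2 ≡ 4, 2^4 ≡ 16, 2^8 ≡ 119, 2^16 ≡ 50, 2^32 ≡ 34, 2^64 ≡ 60, 2^128 ≡ 38 (mod 137).
Test 2^d mod 137 for each divisor d in increasing order:
2^1 ≡ 2
2^2 ≡ 4
2^4 ≡ 16
2^8 ≡ 119
2^17 = 2^16·2^1 ≡ 100
2^34 = 2^32·2^2 ≡ 136
2^68 = 2^64·2^4 ≡ 1  ← first divisor giving 1
The order is 68.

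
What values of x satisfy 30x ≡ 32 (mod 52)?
x ≡ 8 (mod 26)

gcd(30, 52) = 2, which divides 32, so solutions exist.
Divide through by 2: 15x ≡ 16 (mod 26).
Find 15^(-1) mod 26 by the extended Euclidean algorithm:
26 = 1 × 15 + 11  ⟹  11 = (1)·26 + (-1)·15
15 = 1 × 11 + 4  ⟹  4 = (-1)·26 + (2)·15
11 = 2 × 4 + 3  ⟹  3 = (3)·26 + (-5)·15
4 = 1 × 3 + 1  ⟹  1 = (-4)·26 + (7)·15
So (7)·15 ≡ 1 (mod 26), i.e. 15^(-1) ≡ 7 (mod 26).
x ≡ 7 × 16 = 112 ≡ 8 (mod 26).
Check: 30 × 8 = 240 ≡ 32 (mod 52).
x ≡ 8 (mod 26), giving 2 solutions mod 52.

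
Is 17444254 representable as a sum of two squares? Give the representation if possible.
Not possible

Factorization: 17444254 = 2 × 29 × 67^3
By Fermat: n is sum of two squares iff every prime p ≡ 3 (mod 4) appears to even power.
Prime(s) ≡ 3 (mod 4) with odd exponent: [(67, 3)]
Therefore 17444254 cannot be expressed as a² + b².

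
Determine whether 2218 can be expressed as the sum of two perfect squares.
3² + 47² (a=3, b=47)

Factorization: 2218 = 2 × 1109
By Fermat: n is sum of two squares iff every prime p ≡ 3 (mod 4) appears to even power.
All primes ≡ 3 (mod 4) appear to even power.
Search a = 0, 1, 2, … for 2218 - a² a perfect square: first hit at a = 3: 2218 - 9 = 2209 = 47².
2218 = 3² + 47² = 9 + 2209 ✓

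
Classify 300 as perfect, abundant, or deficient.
abundant

Proper divisors of 300: sum = 1 + 2 + 3 + 4 + 5 + 6 + 10 + 12 + ... + 60 + 75 + 100 + 150 (17 divisors) = 568
Since 568 > 300, 300 is abundant.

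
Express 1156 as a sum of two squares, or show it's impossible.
0² + 34² (a=0, b=34)

Factorization: 1156 = 2^2 × 17^2
By Fermat: n is sum of two squares iff every prime p ≡ 3 (mod 4) appears to even power.
All primes ≡ 3 (mod 4) appear to even power.
Search a = 0, 1, 2, … for 1156 - a² a perfect square: first hit at a = 0: 1156 - 0 = 1156 = 34².
1156 = 0² + 34² = 0 + 1156 ✓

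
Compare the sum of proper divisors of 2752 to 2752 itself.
abundant

Proper divisors of 2752: sum = 1 + 2 + 4 + 8 + 16 + 32 + 43 + 64 + 86 + 172 + 344 + 688 + 1376 = 2836
Since 2836 > 2752, 2752 is abundant.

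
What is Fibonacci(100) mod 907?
648

Matrix identity: Q^n = [[F_(n+1), F_n], [F_n, F_(n-1)]] with Q = [[1,1],[1,0]].
n = 100 = 1100100₂. Square-and-multiply, entries mod 907:
Q^1 = [[1,1],[1,0]]
Q^3 = (Q^1)²·Q = [[3,2],[2,1]]
Q^6 = (Q^3)² = [[13,8],[8,5]]
Q^12 = (Q^6)² = [[233,144],[144,89]]
Q^25 = (Q^12)²·Q = [[762,651],[651,111]]
Q^50 = (Q^25)² = [[396,541],[541,762]]
Q^100 = (Q^50)² = [[532,648],[648,791]]
F_100 mod 907 = Q^100[0][1] = 648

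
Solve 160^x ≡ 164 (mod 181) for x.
5

Baby-step giant-step with step n = ⌈√181⌉ = 14.
Baby steps 160^j mod 181 (j:value) for j=0..13: 0:1, 1:160, 2:79, 3:151, 4:87, 5:164, 6:176, 7:105, 8:148, 9:150, 10:108, 11:85, 12:25, 13:18.
h = 164 is already in the table at j=5, so x = 5.
Check: 160^5 ≡ 164 (mod 181).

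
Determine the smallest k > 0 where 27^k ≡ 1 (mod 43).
14

43 is prime, so ord(27) divides φ(43) = 42.
Divisors of 42: 1, 2, 3, 6, 7, 14, 21, 42.
Repeated squaring: 27^1 ≡ 27, 27^2 ≡ 41, 27^4 ≡ 4, 27^8 ≡ 16, 27^16 ≡ 41, 27^32 ≡ 4 (mod 43).
Test 27^d mod 43 for each divisor d in increasing order:
27^1 ≡ 27
27^2 ≡ 41
27^3 = 27^2·27^1 ≡ 32
27^6 = 27^4·27^2 ≡ 35
27^7 = 27^4·27^2·27^1 ≡ 42
27^14 = 27^8·27^4·27^2 ≡ 1  ← first divisor giving 1
The order is 14.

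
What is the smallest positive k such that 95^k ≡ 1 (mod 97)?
48

97 is prime, so ord(95) divides φ(97) = 96.
Divisors of 96: 1, 2, 3, 4, 6, 8, 12, 16, 24, 32, 48, 96.
Repeated squaring: 95^1 ≡ 95, 95^2 ≡ 4, 95^4 ≡ 16, 95^8 ≡ 62, 95^16 ≡ 61, 95^32 ≡ 35, 95^64 ≡ 61 (mod 97).
Test 95^d mod 97 for each divisor d in increasing order:
95^1 ≡ 95
95^2 ≡ 4
95^3 = 95^2·95^1 ≡ 89
95^4 ≡ 16
95^6 = 95^4·95^2 ≡ 64
95^8 ≡ 62
95^12 = 95^8·95^4 ≡ 22
95^16 ≡ 61
95^24 = 95^16·95^8 ≡ 96
95^32 ≡ 35
95^48 = 95^32·95^16 ≡ 1  ← first divisor giving 1
The order is 48.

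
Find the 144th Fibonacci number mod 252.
0

Matrix identity: Q^n = [[F_(n+1), F_n], [F_n, F_(n-1)]] with Q = [[1,1],[1,0]].
n = 144 = 10010000₂. Square-and-multiply, entries mod 252:
Q^1 = [[1,1],[1,0]]
Q^2 = (Q^1)² = [[2,1],[1,1]]
Q^4 = (Q^2)² = [[5,3],[3,2]]
Q^9 = (Q^4)²·Q = [[55,34],[34,21]]
Q^18 = (Q^9)² = [[149,64],[64,85]]
Q^36 = (Q^18)² = [[89,108],[108,233]]
Q^72 = (Q^36)² = [[181,0],[0,181]]
Q^144 = (Q^72)² = [[1,0],[0,1]]
F_144 mod 252 = Q^144[0][1] = 0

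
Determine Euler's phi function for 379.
378

379 = 379
φ(n) = n × ∏(1 - 1/p) for each prime p dividing n
φ(379) = 379 × (1 - 1/379) = 378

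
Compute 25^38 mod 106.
89

Repeated squaring. Binary of 38 = 100110.
25^1 ≡ 25 (mod 106); 25^2 ≡ 95 (mod 106); 25^4 ≡ 15 (mod 106); 25^8 ≡ 13 (mod 106); 25^16 ≡ 63 (mod 106); 25^32 ≡ 47 (mod 106)
25^38 = 25^2 × 25^4 × 25^32 ≡ 89 (mod 106)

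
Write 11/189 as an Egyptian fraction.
1/18 + 1/378

Greedy algorithm:
11/189: ceiling(189/11) = 18, use 1/18
1/378: ceiling(378/1) = 378, use 1/378
Result: 11/189 = 1/18 + 1/378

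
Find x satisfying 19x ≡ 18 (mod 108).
x ≡ 18 (mod 108)

gcd(19, 108) = 1, which divides 18, so solutions exist.
Find 19^(-1) mod 108 by the extended Euclidean algorithm:
108 = 5 × 19 + 13  ⟹  13 = (1)·108 + (-5)·19
19 = 1 × 13 + 6  ⟹  6 = (-1)·108 + (6)·19
13 = 2 × 6 + 1  ⟹  1 = (3)·108 + (-17)·19
So (-17)·19 ≡ 1 (mod 108), i.e. 19^(-1) ≡ -17 ≡ 91 (mod 108).
x ≡ 91 × 18 = 1638 ≡ 18 (mod 108).
Check: 19 × 18 = 342 ≡ 18 (mod 108).
Unique solution: x ≡ 18 (mod 108)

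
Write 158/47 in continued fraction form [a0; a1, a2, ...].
[3; 2, 1, 3, 4]

Euclidean algorithm steps:
158 = 3 × 47 + 17
47 = 2 × 17 + 13
17 = 1 × 13 + 4
13 = 3 × 4 + 1
4 = 4 × 1 + 0
Continued fraction: [3; 2, 1, 3, 4]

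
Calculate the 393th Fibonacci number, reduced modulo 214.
212

Matrix identity: Q^n = [[F_(n+1), F_n], [F_n, F_(n-1)]] with Q = [[1,1],[1,0]].
n = 393 = 110001001₂. Square-and-multiply, entries mod 214:
Q^1 = [[1,1],[1,0]]
Q^3 = (Q^1)²·Q = [[3,2],[2,1]]
Q^6 = (Q^3)² = [[13,8],[8,5]]
Q^12 = (Q^6)² = [[19,144],[144,89]]
Q^24 = (Q^12)² = [[125,144],[144,195]]
Q^49 = (Q^24)²·Q = [[51,195],[195,70]]
Q^98 = (Q^49)² = [[180,55],[55,125]]
Q^196 = (Q^98)² = [[115,83],[83,32]]
Q^393 = (Q^196)²·Q = [[1,212],[212,3]]
F_393 mod 214 = Q^393[0][1] = 212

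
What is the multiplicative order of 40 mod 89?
44

89 is prime, so ord(40) divides φ(89) = 88.
Divisors of 88: 1, 2, 4, 8, 11, 22, 44, 88.
Repeated squaring: 40^1 ≡ 40, 40^2 ≡ 87, 40^4 ≡ 4, 40^8 ≡ 16, 40^16 ≡ 78, 40^32 ≡ 32, 40^64 ≡ 45 (mod 89).
Test 40^d mod 89 for each divisor d in increasing order:
40^1 ≡ 40
40^2 ≡ 87
40^4 ≡ 4
40^8 ≡ 16
40^11 = 40^8·40^2·40^1 ≡ 55
40^22 = 40^16·40^4·40^2 ≡ 88
40^44 = 40^32·40^8·40^4 ≡ 1  ← first divisor giving 1
The order is 44.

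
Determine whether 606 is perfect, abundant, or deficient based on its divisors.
abundant

Proper divisors of 606: sum = 1 + 2 + 3 + 6 + 101 + 202 + 303 = 618
Since 618 > 606, 606 is abundant.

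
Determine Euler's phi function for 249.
164

249 = 3 × 83
φ(n) = n × ∏(1 - 1/p) for each prime p dividing n
φ(249) = 249 × (1 - 1/3) × (1 - 1/83) = 164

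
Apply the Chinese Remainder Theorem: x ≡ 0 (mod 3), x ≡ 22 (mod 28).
78

Using Chinese Remainder Theorem:
M = 3 × 28 = 84
M1 = 28, M2 = 3
y1 = 28^(-1) mod 3 = 1
y2 = 3^(-1) mod 28 = 19
x = (0×28×1 + 22×3×19) mod 84 = 78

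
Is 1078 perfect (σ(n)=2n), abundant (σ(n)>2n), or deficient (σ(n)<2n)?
deficient

Proper divisors of 1078: sum = 1 + 2 + 7 + 11 + 14 + 22 + 49 + 77 + 98 + 154 + 539 = 974
Since 974 < 1078, 1078 is deficient.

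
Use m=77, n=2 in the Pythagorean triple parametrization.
(5925, 308, 5933)

Euclid's formula: a = m² - n², b = 2mn, c = m² + n²
m = 77, n = 2
a = 77² - 2² = 5929 - 4 = 5925
b = 2 × 77 × 2 = 308
c = 77² + 2² = 5929 + 4 = 5933
Verification: 5925² + 308² = 35105625 + 94864 = 35200489 = 5933² ✓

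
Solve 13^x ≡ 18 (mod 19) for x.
9

Baby-step giant-step with step n = ⌈√19⌉ = 5.
Baby steps 13^j mod 19 (j:value) for j=0..4: 0:1, 1:13, 2:17, 3:12, 4:4.
Giant-step multiplier: 13^(-5) ≡ 13^(18-5) = 13^13 ≡ 15 (mod 19).
Giant steps γ_i = 18·15^i mod 19: γ_0=18, γ_1=4 (in table at j=4).
x = i·n + j = 1·5 + 4 = 9.
Check: 13^9 ≡ 18 (mod 19).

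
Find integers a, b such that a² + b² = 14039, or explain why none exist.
Not possible

Factorization: 14039 = 101 × 139
By Fermat: n is sum of two squares iff every prime p ≡ 3 (mod 4) appears to even power.
Prime(s) ≡ 3 (mod 4) with odd exponent: [(139, 1)]
Therefore 14039 cannot be expressed as a² + b².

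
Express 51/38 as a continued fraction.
[1; 2, 1, 12]

Euclidean algorithm steps:
51 = 1 × 38 + 13
38 = 2 × 13 + 12
13 = 1 × 12 + 1
12 = 12 × 1 + 0
Continued fraction: [1; 2, 1, 12]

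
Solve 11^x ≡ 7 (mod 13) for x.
5

Baby-step giant-step with step n = ⌈√13⌉ = 4.
Baby steps 11^j mod 13 (j:value) for j=0..3: 0:1, 1:11, 2:4, 3:5.
Giant-step multiplier: 11^(-4) ≡ 11^(12-4) = 11^8 ≡ 9 (mod 13).
Giant steps γ_i = 7·9^i mod 13: γ_0=7, γ_1=11 (in table at j=1).
x = i·n + j = 1·4 + 1 = 5.
Check: 11^5 ≡ 7 (mod 13).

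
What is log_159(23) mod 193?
162

Baby-step giant-step with step n = ⌈√193⌉ = 14.
Baby steps 159^j mod 193 (j:value) for j=0..13: 0:1, 1:159, 2:191, 3:68, 4:4, 5:57, 6:185, 7:79, 8:16, 9:35, 10:161, 11:123, 12:64, 13:140.
Giant-step multiplier: 159^(-14) ≡ 159^(192-14) = 159^178 ≡ 98 (mod 193).
Giant steps γ_i = 23·98^i mod 193: γ_0=23, γ_1=131, γ_2=100, γ_3=150, γ_4=32, γ_5=48, γ_6=72, γ_7=108, γ_8=162, γ_9=50, γ_10=75, γ_11=16 (in table at j=8).
x = i·n + j = 11·14 + 8 = 162.
Check: 159^162 ≡ 23 (mod 193).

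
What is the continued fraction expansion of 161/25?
[6; 2, 3, 1, 2]

Euclidean algorithm steps:
161 = 6 × 25 + 11
25 = 2 × 11 + 3
11 = 3 × 3 + 2
3 = 1 × 2 + 1
2 = 2 × 1 + 0
Continued fraction: [6; 2, 3, 1, 2]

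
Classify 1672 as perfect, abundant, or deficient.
abundant

Proper divisors of 1672: sum = 1 + 2 + 4 + 8 + 11 + 19 + 22 + 38 + 44 + 76 + 88 + 152 + 209 + 418 + 836 = 1928
Since 1928 > 1672, 1672 is abundant.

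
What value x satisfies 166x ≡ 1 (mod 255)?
106

gcd(166, 255) = 1, so the inverse exists.
Extended Euclidean algorithm on (255, 166):
255 = 1 × 166 + 89  ⟹  89 = (1)·255 + (-1)·166
166 = 1 × 89 + 77  ⟹  77 = (-1)·255 + (2)·166
89 = 1 × 77 + 12  ⟹  12 = (2)·255 + (-3)·166
77 = 6 × 12 + 5  ⟹  5 = (-13)·255 + (20)·166
12 = 2 × 5 + 2  ⟹  2 = (28)·255 + (-43)·166
5 = 2 × 2 + 1  ⟹  1 = (-69)·255 + (106)·166
So (106)·166 ≡ 1 (mod 255), i.e. 166^(-1) ≡ 106 (mod 255).
Check: 166 × 106 = 17596 ≡ 1 (mod 255)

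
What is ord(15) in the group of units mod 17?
8

17 is prime, so ord(15) divides φ(17) = 16.
Divisors of 16: 1, 2, 4, 8, 16.
Repeated squaring: 15^1 ≡ 15, 15^2 ≡ 4, 15^4 ≡ 16, 15^8 ≡ 1, 15^16 ≡ 1 (mod 17).
Test 15^d mod 17 for each divisor d in increasing order:
15^1 ≡ 15
15^2 ≡ 4
15^4 ≡ 16
15^8 ≡ 1  ← first divisor giving 1
The order is 8.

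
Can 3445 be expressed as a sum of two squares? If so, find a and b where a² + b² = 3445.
9² + 58² (a=9, b=58)

Factorization: 3445 = 5 × 13 × 53
By Fermat: n is sum of two squares iff every prime p ≡ 3 (mod 4) appears to even power.
All primes ≡ 3 (mod 4) appear to even power.
Search a = 0, 1, 2, … for 3445 - a² a perfect square: first hit at a = 9: 3445 - 81 = 3364 = 58².
3445 = 9² + 58² = 81 + 3364 ✓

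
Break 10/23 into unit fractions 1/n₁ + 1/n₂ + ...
1/3 + 1/10 + 1/690

Greedy algorithm:
10/23: ceiling(23/10) = 3, use 1/3
7/69: ceiling(69/7) = 10, use 1/10
1/690: ceiling(690/1) = 690, use 1/690
Result: 10/23 = 1/3 + 1/10 + 1/690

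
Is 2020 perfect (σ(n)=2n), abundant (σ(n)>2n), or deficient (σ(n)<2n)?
abundant

Proper divisors of 2020: sum = 1 + 2 + 4 + 5 + 10 + 20 + 101 + 202 + 404 + 505 + 1010 = 2264
Since 2264 > 2020, 2020 is abundant.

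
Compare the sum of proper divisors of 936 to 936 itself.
abundant

Proper divisors of 936: sum = 1 + 2 + 3 + 4 + 6 + 8 + 9 + 12 + ... + 156 + 234 + 312 + 468 (23 divisors) = 1794
Since 1794 > 936, 936 is abundant.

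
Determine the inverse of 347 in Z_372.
119

gcd(347, 372) = 1, so the inverse exists.
Extended Euclidean algorithm on (372, 347):
372 = 1 × 347 + 25  ⟹  25 = (1)·372 + (-1)·347
347 = 13 × 25 + 22  ⟹  22 = (-13)·372 + (14)·347
25 = 1 × 22 + 3  ⟹  3 = (14)·372 + (-15)·347
22 = 7 × 3 + 1  ⟹  1 = (-111)·372 + (119)·347
So (119)·347 ≡ 1 (mod 372), i.e. 347^(-1) ≡ 119 (mod 372).
Check: 347 × 119 = 41293 ≡ 1 (mod 372)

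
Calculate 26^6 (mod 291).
70

Repeated squaring. Binary of 6 = 110.
26^1 ≡ 26 (mod 291); 26^2 ≡ 94 (mod 291); 26^4 ≡ 106 (mod 291)
26^6 = 26^2 × 26^4 ≡ 70 (mod 291)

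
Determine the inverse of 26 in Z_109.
21

gcd(26, 109) = 1, so the inverse exists.
Extended Euclidean algorithm on (109, 26):
109 = 4 × 26 + 5  ⟹  5 = (1)·109 + (-4)·26
26 = 5 × 5 + 1  ⟹  1 = (-5)·109 + (21)·26
So (21)·26 ≡ 1 (mod 109), i.e. 26^(-1) ≡ 21 (mod 109).
Check: 26 × 21 = 546 ≡ 1 (mod 109)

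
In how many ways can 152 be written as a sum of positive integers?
49686288421

p(n) counts ways to write n as a sum of positive integers (order ignored).
Euler's pentagonal recurrence: p(k) = p(k-1) + p(k-2) - p(k-5) - p(k-7) + p(k-12) + p(k-15) - ... (offsets j(3j∓1)/2, signs ++--, p(0)=1, p(<0)=0).
DP table for k = 0..151: p(0)=1, p(1)=1, p(2)=2, p(3)=3, p(4)=5, p(5)=7, p(6)=11, p(7)=15, p(8)=22, p(9)=30, p(10)=42, p(11)=56, p(12)=77, p(13)=101, p(14)=135, p(15)=176, p(16)=231, p(17)=297, p(18)=385, p(19)=490, p(20)=627, p(21)=792, p(22)=1002, p(23)=1255, p(24)=1575, p(25)=1958, p(26)=2436, p(27)=3010, p(28)=3718, p(29)=4565, p(30)=5604, p(31)=6842, p(32)=8349, p(33)=10143, p(34)=12310, p(35)=14883, p(36)=17977, p(37)=21637, p(38)=26015, p(39)=31185, p(40)=37338, p(41)=44583, p(42)=53174, p(43)=63261, p(44)=75175, p(45)=89134, p(46)=105558, p(47)=124754, p(48)=147273, p(49)=173525, p(50)=204226, p(51)=239943, p(52)=281589, p(53)=329931, p(54)=386155, p(55)=451276, p(56)=526823, p(57)=614154, p(58)=715220, p(59)=831820, p(60)=966467, p(61)=1121505, p(62)=1300156, p(63)=1505499, p(64)=1741630, p(65)=2012558, p(66)=2323520, p(67)=2679689, p(68)=3087735, p(69)=3554345, p(70)=4087968, p(71)=4697205, p(72)=5392783, p(73)=6185689, p(74)=7089500, p(75)=8118264, p(76)=9289091, p(77)=10619863, p(78)=12132164, p(79)=13848650, p(80)=15796476, p(81)=18004327, p(82)=20506255, p(83)=23338469, p(84)=26543660, p(85)=30167357, p(86)=34262962, p(87)=38887673, p(88)=44108109, p(89)=49995925, p(90)=56634173, p(91)=64112359, p(92)=72533807, p(93)=82010177, p(94)=92669720, p(95)=104651419, p(96)=118114304, p(97)=133230930, p(98)=150198136, p(99)=169229875, p(100)=190569292, p(101)=214481126, p(102)=241265379, p(103)=271248950, p(104)=304801365, p(105)=342325709, p(106)=384276336, p(107)=431149389, p(108)=483502844, p(109)=541946240, p(110)=607163746, p(111)=679903203, p(112)=761002156, p(113)=851376628, p(114)=952050665, p(115)=1064144451, p(116)=1188908248, p(117)=1327710076, p(118)=1482074143, p(119)=1653668665, p(120)=1844349560, p(121)=2056148051, p(122)=2291320912, p(123)=2552338241, p(124)=2841940500, p(125)=3163127352, p(126)=3519222692, p(127)=3913864295, p(128)=4351078600, p(129)=4835271870, p(130)=5371315400, p(131)=5964539504, p(132)=6620830889, p(133)=7346629512, p(134)=8149040695, p(135)=9035836076, p(136)=10015581680, p(137)=11097645016, p(138)=12292341831, p(139)=13610949895, p(140)=15065878135, p(141)=16670689208, p(142)=18440293320, p(143)=20390982757, p(144)=22540654445, p(145)=24908858009, p(146)=27517052599, p(147)=30388671978, p(148)=33549419497, p(149)=37027355200, p(150)=40853235313, p(151)=45060624582.
Final step: p(152) = p(151) + p(150) - p(147) - p(145) + p(140) + p(137) - p(130) - p(126) + p(117) + p(112) - p(101) - p(95) + p(82) + p(75) - p(60) - p(52) + p(35) + p(26) - p(7)
= 45060624582 + 40853235313 - 30388671978 - 24908858009 + 15065878135 + 11097645016 - 5371315400 - 3519222692 + 1327710076 + 761002156 - 214481126 - 104651419 + 20506255 + 8118264 - 966467 - 281589 + 14883 + 2436 - 15
= 49686288421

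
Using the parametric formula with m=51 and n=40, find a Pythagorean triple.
(1001, 4080, 4201)

Euclid's formula: a = m² - n², b = 2mn, c = m² + n²
m = 51, n = 40
a = 51² - 40² = 2601 - 1600 = 1001
b = 2 × 51 × 40 = 4080
c = 51² + 40² = 2601 + 1600 = 4201
Verification: 1001² + 4080² = 1002001 + 16646400 = 17648401 = 4201² ✓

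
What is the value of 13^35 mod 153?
106

Repeated squaring. Binary of 35 = 100011.
13^1 ≡ 13 (mod 153); 13^2 ≡ 16 (mod 153); 13^4 ≡ 103 (mod 153); 13^8 ≡ 52 (mod 153); 13^16 ≡ 103 (mod 153); 13^32 ≡ 52 (mod 153)
13^35 = 13^1 × 13^2 × 13^32 ≡ 106 (mod 153)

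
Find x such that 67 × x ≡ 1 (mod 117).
7

gcd(67, 117) = 1, so the inverse exists.
Extended Euclidean algorithm on (117, 67):
117 = 1 × 67 + 50  ⟹  50 = (1)·117 + (-1)·67
67 = 1 × 50 + 17  ⟹  17 = (-1)·117 + (2)·67
50 = 2 × 17 + 16  ⟹  16 = (3)·117 + (-5)·67
17 = 1 × 16 + 1  ⟹  1 = (-4)·117 + (7)·67
So (7)·67 ≡ 1 (mod 117), i.e. 67^(-1) ≡ 7 (mod 117).
Check: 67 × 7 = 469 ≡ 1 (mod 117)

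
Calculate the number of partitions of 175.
435157697830

p(n) counts ways to write n as a sum of positive integers (order ignored).
Euler's pentagonal recurrence: p(k) = p(k-1) + p(k-2) - p(k-5) - p(k-7) + p(k-12) + p(k-15) - ... (offsets j(3j∓1)/2, signs ++--, p(0)=1, p(<0)=0).
DP table for k = 0..174: p(0)=1, p(1)=1, p(2)=2, p(3)=3, p(4)=5, p(5)=7, p(6)=11, p(7)=15, p(8)=22, p(9)=30, p(10)=42, p(11)=56, p(12)=77, p(13)=101, p(14)=135, p(15)=176, p(16)=231, p(17)=297, p(18)=385, p(19)=490, p(20)=627, p(21)=792, p(22)=1002, p(23)=1255, p(24)=1575, p(25)=1958, p(26)=2436, p(27)=3010, p(28)=3718, p(29)=4565, p(30)=5604, p(31)=6842, p(32)=8349, p(33)=10143, p(34)=12310, p(35)=14883, p(36)=17977, p(37)=21637, p(38)=26015, p(39)=31185, p(40)=37338, p(41)=44583, p(42)=53174, p(43)=63261, p(44)=75175, p(45)=89134, p(46)=105558, p(47)=124754, p(48)=147273, p(49)=173525, p(50)=204226, p(51)=239943, p(52)=281589, p(53)=329931, p(54)=386155, p(55)=451276, p(56)=526823, p(57)=614154, p(58)=715220, p(59)=831820, p(60)=966467, p(61)=1121505, p(62)=1300156, p(63)=1505499, p(64)=1741630, p(65)=2012558, p(66)=2323520, p(67)=2679689, p(68)=3087735, p(69)=3554345, p(70)=4087968, p(71)=4697205, p(72)=5392783, p(73)=6185689, p(74)=7089500, p(75)=8118264, p(76)=9289091, p(77)=10619863, p(78)=12132164, p(79)=13848650, p(80)=15796476, p(81)=18004327, p(82)=20506255, p(83)=23338469, p(84)=26543660, p(85)=30167357, p(86)=34262962, p(87)=38887673, p(88)=44108109, p(89)=49995925, p(90)=56634173, p(91)=64112359, p(92)=72533807, p(93)=82010177, p(94)=92669720, p(95)=104651419, p(96)=118114304, p(97)=133230930, p(98)=150198136, p(99)=169229875, p(100)=190569292, p(101)=214481126, p(102)=241265379, p(103)=271248950, p(104)=304801365, p(105)=342325709, p(106)=384276336, p(107)=431149389, p(108)=483502844, p(109)=541946240, p(110)=607163746, p(111)=679903203, p(112)=761002156, p(113)=851376628, p(114)=952050665, p(115)=1064144451, p(116)=1188908248, p(117)=1327710076, p(118)=1482074143, p(119)=1653668665, p(120)=1844349560, p(121)=2056148051, p(122)=2291320912, p(123)=2552338241, p(124)=2841940500, p(125)=3163127352, p(126)=3519222692, p(127)=3913864295, p(128)=4351078600, p(129)=4835271870, p(130)=5371315400, p(131)=5964539504, p(132)=6620830889, p(133)=7346629512, p(134)=8149040695, p(135)=9035836076, p(136)=10015581680, p(137)=11097645016, p(138)=12292341831, p(139)=13610949895, p(140)=15065878135, p(141)=16670689208, p(142)=18440293320, p(143)=20390982757, p(144)=22540654445, p(145)=24908858009, p(146)=27517052599, p(147)=30388671978, p(148)=33549419497, p(149)=37027355200, p(150)=40853235313, p(151)=45060624582, p(152)=49686288421, p(153)=54770336324, p(154)=60356673280, p(155)=66493182097, p(156)=73232243759, p(157)=80630964769, p(158)=88751778802, p(159)=97662728555, p(160)=107438159466, p(161)=118159068427, p(162)=129913904637, p(163)=142798995930, p(164)=156919475295, p(165)=172389800255, p(166)=189334822579, p(167)=207890420102, p(168)=228204732751, p(169)=250438925115, p(170)=274768617130, p(171)=301384802048, p(172)=330495499613, p(173)=362326859895, p(174)=397125074750.
Final step: p(175) = p(174) + p(173) - p(170) - p(168) + p(163) + p(160) - p(153) - p(149) + p(140) + p(135) - p(124) - p(118) + p(105) + p(98) - p(83) - p(75) + p(58) + p(49) - p(30) - p(20)
= 397125074750 + 362326859895 - 274768617130 - 228204732751 + 142798995930 + 107438159466 - 54770336324 - 37027355200 + 15065878135 + 9035836076 - 2841940500 - 1482074143 + 342325709 + 150198136 - 23338469 - 8118264 + 715220 + 173525 - 5604 - 627
= 435157697830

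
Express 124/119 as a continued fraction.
[1; 23, 1, 4]

Euclidean algorithm steps:
124 = 1 × 119 + 5
119 = 23 × 5 + 4
5 = 1 × 4 + 1
4 = 4 × 1 + 0
Continued fraction: [1; 23, 1, 4]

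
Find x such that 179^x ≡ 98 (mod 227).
135

Baby-step giant-step with step n = ⌈√227⌉ = 16.
Baby steps 179^j mod 227 (j:value) for j=0..15: 0:1, 1:179, 2:34, 3:184, 4:21, 5:127, 6:33, 7:5, 8:214, 9:170, 10:12, 11:105, 12:181, 13:165, 14:25, 15:162.
Giant-step multiplier: 179^(-16) ≡ 179^(226-16) = 179^210 ≡ 90 (mod 227).
Giant steps γ_i = 98·90^i mod 227: γ_0=98, γ_1=194, γ_2=208, γ_3=106, γ_4=6, γ_5=86, γ_6=22, γ_7=164, γ_8=5 (in table at j=7).
x = i·n + j = 8·16 + 7 = 135.
Check: 179^135 ≡ 98 (mod 227).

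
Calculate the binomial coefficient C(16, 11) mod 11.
1

Using Lucas' theorem:
Write n=16 and k=11 in base 11:
n in base 11: [1, 5]
k in base 11: [1, 0]
C(16,11) mod 11 = ∏ C(n_i, k_i) mod 11
Digit binomials (mod 11): C(1,1) = 1; C(5,0) = 1
Product: 1 × 1 = 1 ≡ 1 (mod 11)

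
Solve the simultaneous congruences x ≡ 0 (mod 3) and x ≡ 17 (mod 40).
57

Using Chinese Remainder Theorem:
M = 3 × 40 = 120
M1 = 40, M2 = 3
y1 = 40^(-1) mod 3 = 1
y2 = 3^(-1) mod 40 = 27
x = (0×40×1 + 17×3×27) mod 120 = 57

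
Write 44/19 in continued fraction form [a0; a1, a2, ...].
[2; 3, 6]

Euclidean algorithm steps:
44 = 2 × 19 + 6
19 = 3 × 6 + 1
6 = 6 × 1 + 0
Continued fraction: [2; 3, 6]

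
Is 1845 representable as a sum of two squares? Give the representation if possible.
9² + 42² (a=9, b=42)

Factorization: 1845 = 3^2 × 5 × 41
By Fermat: n is sum of two squares iff every prime p ≡ 3 (mod 4) appears to even power.
All primes ≡ 3 (mod 4) appear to even power.
Search a = 0, 1, 2, … for 1845 - a² a perfect square: first hit at a = 9: 1845 - 81 = 1764 = 42².
1845 = 9² + 42² = 81 + 1764 ✓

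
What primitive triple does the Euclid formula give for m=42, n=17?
(1475, 1428, 2053)

Euclid's formula: a = m² - n², b = 2mn, c = m² + n²
m = 42, n = 17
a = 42² - 17² = 1764 - 289 = 1475
b = 2 × 42 × 17 = 1428
c = 42² + 17² = 1764 + 289 = 2053
Verification: 1475² + 1428² = 2175625 + 2039184 = 4214809 = 2053² ✓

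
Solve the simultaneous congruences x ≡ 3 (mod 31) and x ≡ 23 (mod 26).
127

Using Chinese Remainder Theorem:
M = 31 × 26 = 806
M1 = 26, M2 = 31
y1 = 26^(-1) mod 31 = 6
y2 = 31^(-1) mod 26 = 21
x = (3×26×6 + 23×31×21) mod 806 = 127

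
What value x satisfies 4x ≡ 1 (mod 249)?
187

gcd(4, 249) = 1, so the inverse exists.
Extended Euclidean algorithm on (249, 4):
249 = 62 × 4 + 1  ⟹  1 = (1)·249 + (-62)·4
So (-62)·4 ≡ 1 (mod 249), i.e. 4^(-1) ≡ -62 ≡ 187 (mod 249).
Check: 4 × 187 = 748 ≡ 1 (mod 249)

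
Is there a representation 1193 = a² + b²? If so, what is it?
13² + 32² (a=13, b=32)

Factorization: 1193 = 1193
By Fermat: n is sum of two squares iff every prime p ≡ 3 (mod 4) appears to even power.
All primes ≡ 3 (mod 4) appear to even power.
Search a = 0, 1, 2, … for 1193 - a² a perfect square: first hit at a = 13: 1193 - 169 = 1024 = 32².
1193 = 13² + 32² = 169 + 1024 ✓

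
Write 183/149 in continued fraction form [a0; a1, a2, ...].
[1; 4, 2, 1, 1, 1, 1, 2]

Euclidean algorithm steps:
183 = 1 × 149 + 34
149 = 4 × 34 + 13
34 = 2 × 13 + 8
13 = 1 × 8 + 5
8 = 1 × 5 + 3
5 = 1 × 3 + 2
3 = 1 × 2 + 1
2 = 2 × 1 + 0
Continued fraction: [1; 4, 2, 1, 1, 1, 1, 2]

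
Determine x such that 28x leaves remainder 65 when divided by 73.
x ≡ 31 (mod 73)

gcd(28, 73) = 1, which divides 65, so solutions exist.
Find 28^(-1) mod 73 by the extended Euclidean algorithm:
73 = 2 × 28 + 17  ⟹  17 = (1)·73 + (-2)·28
28 = 1 × 17 + 11  ⟹  11 = (-1)·73 + (3)·28
17 = 1 × 11 + 6  ⟹  6 = (2)·73 + (-5)·28
11 = 1 × 6 + 5  ⟹  5 = (-3)·73 + (8)·28
6 = 1 × 5 + 1  ⟹  1 = (5)·73 + (-13)·28
So (-13)·28 ≡ 1 (mod 73), i.e. 28^(-1) ≡ -13 ≡ 60 (mod 73).
x ≡ 60 × 65 = 3900 ≡ 31 (mod 73).
Check: 28 × 31 = 868 ≡ 65 (mod 73).
Unique solution: x ≡ 31 (mod 73)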